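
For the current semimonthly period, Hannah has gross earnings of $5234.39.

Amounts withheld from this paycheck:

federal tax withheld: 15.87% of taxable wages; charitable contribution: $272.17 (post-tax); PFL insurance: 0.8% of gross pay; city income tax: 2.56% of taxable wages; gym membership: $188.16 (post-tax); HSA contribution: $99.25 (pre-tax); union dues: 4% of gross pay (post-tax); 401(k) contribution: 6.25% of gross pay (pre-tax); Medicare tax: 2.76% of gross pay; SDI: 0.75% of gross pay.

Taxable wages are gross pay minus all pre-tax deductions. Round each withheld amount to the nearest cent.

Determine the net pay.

$3026.56

401(k) contribution: $5234.39 × 0.0625 = $327.15
HSA contribution: $99.25
Pre-tax total = $327.15 + $99.25 = $426.40
Taxable wages = $5234.39 − $426.40 = $4807.99
City income tax: $4807.99 × 0.0256 = $123.08
Federal tax withheld: $4807.99 × 0.1587 = $763.03
PFL insurance: $5234.39 × 0.008 = $41.88
SDI: $5234.39 × 0.0075 = $39.26
Medicare tax: $5234.39 × 0.0276 = $144.47
Gym membership: $188.16
Union dues: $5234.39 × 0.04 = $209.38
Charitable contribution: $272.17
Total deductions = $327.15 + $99.25 + $123.08 + $763.03 + $41.88 + $39.26 + $144.47 + $188.16 + $209.38 + $272.17 = $2207.83
Net pay = $5234.39 − $2207.83 = $3026.56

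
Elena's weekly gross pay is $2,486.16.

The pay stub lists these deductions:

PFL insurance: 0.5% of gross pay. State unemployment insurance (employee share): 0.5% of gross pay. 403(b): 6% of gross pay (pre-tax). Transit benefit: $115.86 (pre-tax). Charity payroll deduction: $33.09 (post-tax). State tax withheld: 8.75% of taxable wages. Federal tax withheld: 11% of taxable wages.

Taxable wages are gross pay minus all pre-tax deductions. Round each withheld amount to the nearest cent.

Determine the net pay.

Transit benefit: $115.86
403(b): $2,486.16 × 0.06 = $149.17
Pre-tax total = $115.86 + $149.17 = $265.03
Taxable wages = $2,486.16 − $265.03 = $2,221.13
Federal tax withheld: $2,221.13 × 0.11 = $244.32
State tax withheld: $2,221.13 × 0.0875 = $194.35
PFL insurance: $2,486.16 × 0.005 = $12.43
State unemployment insurance (employee share): $2,486.16 × 0.005 = $12.43
Charity payroll deduction: $33.09
Total deductions = $115.86 + $149.17 + $244.32 + $194.35 + $12.43 + $12.43 + $33.09 = $761.65
Net pay = $2,486.16 − $761.65 = $1,724.51

$1,724.51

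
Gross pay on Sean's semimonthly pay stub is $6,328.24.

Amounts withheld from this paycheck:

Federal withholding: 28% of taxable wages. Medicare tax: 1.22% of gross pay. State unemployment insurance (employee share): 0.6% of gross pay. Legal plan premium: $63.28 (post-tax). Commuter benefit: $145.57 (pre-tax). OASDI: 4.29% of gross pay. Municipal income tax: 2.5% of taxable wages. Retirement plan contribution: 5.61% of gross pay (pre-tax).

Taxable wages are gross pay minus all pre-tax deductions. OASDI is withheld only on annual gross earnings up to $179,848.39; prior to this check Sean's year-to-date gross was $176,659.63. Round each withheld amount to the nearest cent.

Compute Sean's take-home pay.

$3,734.98

Commuter benefit: $145.57
Retirement plan contribution: $6,328.24 × 0.0561 = $355.01
Pre-tax total = $145.57 + $355.01 = $500.58
Taxable wages = $6,328.24 − $500.58 = $5,827.66
Municipal income tax: $5,827.66 × 0.025 = $145.69
Federal withholding: $5,827.66 × 0.28 = $1,631.74
OASDI: only $179,848.39 − $176,659.63 = $3,188.76 of this check is subject → $3,188.76 × 0.0429 = $136.80
State unemployment insurance (employee share): $6,328.24 × 0.006 = $37.97
Medicare tax: $6,328.24 × 0.0122 = $77.20
Legal plan premium: $63.28
Total deductions = $145.57 + $355.01 + $145.69 + $1,631.74 + $136.80 + $37.97 + $77.20 + $63.28 = $2,593.26
Net pay = $6,328.24 − $2,593.26 = $3,734.98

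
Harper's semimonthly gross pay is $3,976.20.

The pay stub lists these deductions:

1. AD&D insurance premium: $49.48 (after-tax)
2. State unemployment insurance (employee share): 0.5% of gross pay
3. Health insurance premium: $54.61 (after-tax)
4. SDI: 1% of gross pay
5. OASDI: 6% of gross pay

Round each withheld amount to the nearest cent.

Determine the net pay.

$3,573.90

SDI: $3,976.20 × 0.01 = $39.76
State unemployment insurance (employee share): $3,976.20 × 0.005 = $19.88
OASDI: $3,976.20 × 0.06 = $238.57
Health insurance premium: $54.61
AD&D insurance premium: $49.48
Total deductions = $39.76 + $19.88 + $238.57 + $54.61 + $49.48 = $402.30
Net pay = $3,976.20 − $402.30 = $3,573.90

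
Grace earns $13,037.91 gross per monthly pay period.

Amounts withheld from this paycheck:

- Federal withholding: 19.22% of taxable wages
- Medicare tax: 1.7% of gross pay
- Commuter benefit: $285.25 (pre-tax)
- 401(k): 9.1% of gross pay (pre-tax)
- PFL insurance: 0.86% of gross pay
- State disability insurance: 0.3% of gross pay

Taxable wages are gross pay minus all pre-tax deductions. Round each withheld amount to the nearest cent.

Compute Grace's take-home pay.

$8,970.30

Commuter benefit: $285.25
401(k): $13,037.91 × 0.091 = $1,186.45
Pre-tax total = $285.25 + $1,186.45 = $1,471.70
Taxable wages = $13,037.91 − $1,471.70 = $11,566.21
Federal withholding: $11,566.21 × 0.1922 = $2,223.03
Medicare tax: $13,037.91 × 0.017 = $221.64
State disability insurance: $13,037.91 × 0.003 = $39.11
PFL insurance: $13,037.91 × 0.0086 = $112.13
Total deductions = $285.25 + $1,186.45 + $2,223.03 + $221.64 + $39.11 + $112.13 = $4,067.61
Net pay = $13,037.91 − $4,067.61 = $8,970.30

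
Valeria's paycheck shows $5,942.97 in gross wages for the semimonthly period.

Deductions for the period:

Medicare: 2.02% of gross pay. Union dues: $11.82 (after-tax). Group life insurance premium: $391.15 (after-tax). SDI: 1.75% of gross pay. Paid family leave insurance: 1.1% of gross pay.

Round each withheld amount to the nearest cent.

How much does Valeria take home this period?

Paid family leave insurance: $5,942.97 × 0.011 = $65.37
Medicare: $5,942.97 × 0.0202 = $120.05
SDI: $5,942.97 × 0.0175 = $104.00
Union dues: $11.82
Group life insurance premium: $391.15
Total deductions = $65.37 + $120.05 + $104.00 + $11.82 + $391.15 = $692.39
Net pay = $5,942.97 − $692.39 = $5,250.58

$5,250.58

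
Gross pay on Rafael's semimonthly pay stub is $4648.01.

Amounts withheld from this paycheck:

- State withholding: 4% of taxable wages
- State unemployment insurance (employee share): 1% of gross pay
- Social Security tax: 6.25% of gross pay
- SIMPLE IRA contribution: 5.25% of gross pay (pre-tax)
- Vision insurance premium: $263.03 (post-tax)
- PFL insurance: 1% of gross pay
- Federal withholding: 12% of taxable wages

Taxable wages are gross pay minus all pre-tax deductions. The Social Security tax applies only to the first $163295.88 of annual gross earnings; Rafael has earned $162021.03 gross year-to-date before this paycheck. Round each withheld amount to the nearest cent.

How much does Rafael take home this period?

SIMPLE IRA contribution: $4648.01 × 0.0525 = $244.02
Taxable wages = $4648.01 − $244.02 = $4403.99
Federal withholding: $4403.99 × 0.12 = $528.48
State withholding: $4403.99 × 0.04 = $176.16
State unemployment insurance (employee share): $4648.01 × 0.01 = $46.48
PFL insurance: $4648.01 × 0.01 = $46.48
Social Security tax: only $163295.88 − $162021.03 = $1274.85 of this check is subject → $1274.85 × 0.0625 = $79.68
Vision insurance premium: $263.03
Total deductions = $244.02 + $528.48 + $176.16 + $46.48 + $46.48 + $79.68 + $263.03 = $1384.33
Net pay = $4648.01 − $1384.33 = $3263.68

$3263.68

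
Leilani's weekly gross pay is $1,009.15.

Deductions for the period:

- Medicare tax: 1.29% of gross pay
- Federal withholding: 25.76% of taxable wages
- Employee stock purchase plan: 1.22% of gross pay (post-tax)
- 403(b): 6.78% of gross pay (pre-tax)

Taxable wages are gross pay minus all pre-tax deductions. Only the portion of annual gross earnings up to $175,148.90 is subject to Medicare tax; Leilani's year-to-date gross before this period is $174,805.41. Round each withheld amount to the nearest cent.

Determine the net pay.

$681.66

403(b): $1,009.15 × 0.0678 = $68.42
Taxable wages = $1,009.15 − $68.42 = $940.73
Federal withholding: $940.73 × 0.2576 = $242.33
Medicare tax: only $175,148.90 − $174,805.41 = $343.49 of this check is subject → $343.49 × 0.0129 = $4.43
Employee stock purchase plan: $1,009.15 × 0.0122 = $12.31
Total deductions = $68.42 + $242.33 + $4.43 + $12.31 = $327.49
Net pay = $1,009.15 − $327.49 = $681.66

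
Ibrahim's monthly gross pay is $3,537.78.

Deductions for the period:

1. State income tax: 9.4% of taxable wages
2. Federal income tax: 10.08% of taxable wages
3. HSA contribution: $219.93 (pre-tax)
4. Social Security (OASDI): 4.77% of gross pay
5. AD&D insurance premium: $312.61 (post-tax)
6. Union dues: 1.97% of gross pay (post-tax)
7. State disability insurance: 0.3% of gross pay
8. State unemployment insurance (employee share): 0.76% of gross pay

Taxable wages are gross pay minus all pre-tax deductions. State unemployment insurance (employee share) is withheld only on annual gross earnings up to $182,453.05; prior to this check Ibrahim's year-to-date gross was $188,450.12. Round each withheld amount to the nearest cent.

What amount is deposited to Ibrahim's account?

$2,109.87

HSA contribution: $219.93
Taxable wages = $3,537.78 − $219.93 = $3,317.85
State income tax: $3,317.85 × 0.094 = $311.88
Federal income tax: $3,317.85 × 0.1008 = $334.44
State unemployment insurance (employee share): annual cap $182,453.05 already reached (YTD $188,450.12), so $0.00
Social Security (OASDI): $3,537.78 × 0.0477 = $168.75
State disability insurance: $3,537.78 × 0.003 = $10.61
AD&D insurance premium: $312.61
Union dues: $3,537.78 × 0.0197 = $69.69
Total deductions = $219.93 + $311.88 + $334.44 + $0.00 + $168.75 + $10.61 + $312.61 + $69.69 = $1,427.91
Net pay = $3,537.78 − $1,427.91 = $2,109.87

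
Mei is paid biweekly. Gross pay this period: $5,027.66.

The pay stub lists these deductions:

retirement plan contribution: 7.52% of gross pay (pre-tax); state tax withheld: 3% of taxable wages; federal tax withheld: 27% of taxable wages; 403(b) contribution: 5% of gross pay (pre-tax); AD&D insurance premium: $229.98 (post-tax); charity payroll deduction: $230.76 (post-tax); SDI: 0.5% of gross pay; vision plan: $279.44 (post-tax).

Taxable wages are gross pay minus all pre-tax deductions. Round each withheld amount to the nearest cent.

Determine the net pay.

$2,313.42

403(b) contribution: $5,027.66 × 0.05 = $251.38
Retirement plan contribution: $5,027.66 × 0.0752 = $378.08
Pre-tax total = $251.38 + $378.08 = $629.46
Taxable wages = $5,027.66 − $629.46 = $4,398.20
Federal tax withheld: $4,398.20 × 0.27 = $1,187.51
State tax withheld: $4,398.20 × 0.03 = $131.95
SDI: $5,027.66 × 0.005 = $25.14
AD&D insurance premium: $229.98
Vision plan: $279.44
Charity payroll deduction: $230.76
Total deductions = $251.38 + $378.08 + $1,187.51 + $131.95 + $25.14 + $229.98 + $279.44 + $230.76 = $2,714.24
Net pay = $5,027.66 − $2,714.24 = $2,313.42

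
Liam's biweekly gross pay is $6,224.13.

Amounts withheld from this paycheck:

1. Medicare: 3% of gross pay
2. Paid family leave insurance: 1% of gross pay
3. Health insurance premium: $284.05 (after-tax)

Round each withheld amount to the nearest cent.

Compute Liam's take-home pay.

$5,691.12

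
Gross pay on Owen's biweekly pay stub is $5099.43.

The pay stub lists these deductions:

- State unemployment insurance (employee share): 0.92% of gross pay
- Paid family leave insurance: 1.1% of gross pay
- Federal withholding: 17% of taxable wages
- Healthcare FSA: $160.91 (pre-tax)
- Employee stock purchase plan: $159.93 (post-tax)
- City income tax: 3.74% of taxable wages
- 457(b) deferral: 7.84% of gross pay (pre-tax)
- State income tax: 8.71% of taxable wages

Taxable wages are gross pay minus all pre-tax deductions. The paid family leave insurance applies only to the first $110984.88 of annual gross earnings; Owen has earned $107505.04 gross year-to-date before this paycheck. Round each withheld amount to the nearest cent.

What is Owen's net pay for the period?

$2956.95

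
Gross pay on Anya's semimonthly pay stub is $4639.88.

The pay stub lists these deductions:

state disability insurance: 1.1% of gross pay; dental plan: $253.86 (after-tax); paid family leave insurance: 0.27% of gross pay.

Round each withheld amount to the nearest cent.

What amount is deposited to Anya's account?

State disability insurance: $4639.88 × 0.011 = $51.04
Paid family leave insurance: $4639.88 × 0.0027 = $12.53
Dental plan: $253.86
Total deductions = $51.04 + $12.53 + $253.86 = $317.43
Net pay = $4639.88 − $317.43 = $4322.45

$4322.45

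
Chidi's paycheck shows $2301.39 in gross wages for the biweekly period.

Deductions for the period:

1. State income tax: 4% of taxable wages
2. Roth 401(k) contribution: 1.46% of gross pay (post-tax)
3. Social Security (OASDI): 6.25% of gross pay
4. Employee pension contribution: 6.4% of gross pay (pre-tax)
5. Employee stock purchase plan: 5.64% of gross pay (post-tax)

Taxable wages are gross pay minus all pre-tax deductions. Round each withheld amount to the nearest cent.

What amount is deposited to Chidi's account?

$1760.70

Employee pension contribution: $2301.39 × 0.064 = $147.29
Taxable wages = $2301.39 − $147.29 = $2154.10
State income tax: $2154.10 × 0.04 = $86.16
Social Security (OASDI): $2301.39 × 0.0625 = $143.84
Employee stock purchase plan: $2301.39 × 0.0564 = $129.80
Roth 401(k) contribution: $2301.39 × 0.0146 = $33.60
Total deductions = $147.29 + $86.16 + $143.84 + $129.80 + $33.60 = $540.69
Net pay = $2301.39 − $540.69 = $1760.70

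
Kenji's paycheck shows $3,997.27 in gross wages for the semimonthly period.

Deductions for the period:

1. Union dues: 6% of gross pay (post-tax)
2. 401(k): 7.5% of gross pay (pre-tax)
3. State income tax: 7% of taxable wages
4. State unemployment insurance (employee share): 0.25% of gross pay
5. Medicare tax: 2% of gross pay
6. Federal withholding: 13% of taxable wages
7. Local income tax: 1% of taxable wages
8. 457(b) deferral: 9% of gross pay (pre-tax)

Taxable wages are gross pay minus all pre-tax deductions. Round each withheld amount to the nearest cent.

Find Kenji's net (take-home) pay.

$2,307.02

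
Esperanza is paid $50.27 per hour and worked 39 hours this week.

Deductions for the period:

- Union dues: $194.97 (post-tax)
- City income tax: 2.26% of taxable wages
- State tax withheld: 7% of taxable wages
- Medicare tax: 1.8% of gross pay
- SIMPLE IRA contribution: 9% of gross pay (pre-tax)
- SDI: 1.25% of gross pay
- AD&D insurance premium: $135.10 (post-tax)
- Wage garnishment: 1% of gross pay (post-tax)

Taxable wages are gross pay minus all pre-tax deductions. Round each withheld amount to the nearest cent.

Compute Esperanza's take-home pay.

Gross pay: 39 × $50.27 = $1,960.53
SIMPLE IRA contribution: $1,960.53 × 0.09 = $176.45
Taxable wages = $1,960.53 − $176.45 = $1,784.08
State tax withheld: $1,784.08 × 0.07 = $124.89
City income tax: $1,784.08 × 0.0226 = $40.32
Medicare tax: $1,960.53 × 0.018 = $35.29
SDI: $1,960.53 × 0.0125 = $24.51
AD&D insurance premium: $135.10
Union dues: $194.97
Wage garnishment: $1,960.53 × 0.01 = $19.61
Total deductions = $176.45 + $124.89 + $40.32 + $35.29 + $24.51 + $135.10 + $194.97 + $19.61 = $751.14
Net pay = $1,960.53 − $751.14 = $1,209.39

$1,209.39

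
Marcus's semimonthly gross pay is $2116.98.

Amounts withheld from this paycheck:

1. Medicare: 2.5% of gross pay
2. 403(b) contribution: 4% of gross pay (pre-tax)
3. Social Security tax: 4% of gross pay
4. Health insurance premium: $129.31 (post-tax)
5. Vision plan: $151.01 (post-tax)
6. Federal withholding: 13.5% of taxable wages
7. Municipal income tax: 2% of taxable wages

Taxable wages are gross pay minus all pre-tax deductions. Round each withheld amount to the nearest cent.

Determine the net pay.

403(b) contribution: $2116.98 × 0.04 = $84.68
Taxable wages = $2116.98 − $84.68 = $2032.30
Federal withholding: $2032.30 × 0.135 = $274.36
Municipal income tax: $2032.30 × 0.02 = $40.65
Social Security tax: $2116.98 × 0.04 = $84.68
Medicare: $2116.98 × 0.025 = $52.92
Vision plan: $151.01
Health insurance premium: $129.31
Total deductions = $84.68 + $274.36 + $40.65 + $84.68 + $52.92 + $151.01 + $129.31 = $817.61
Net pay = $2116.98 − $817.61 = $1299.37

$1299.37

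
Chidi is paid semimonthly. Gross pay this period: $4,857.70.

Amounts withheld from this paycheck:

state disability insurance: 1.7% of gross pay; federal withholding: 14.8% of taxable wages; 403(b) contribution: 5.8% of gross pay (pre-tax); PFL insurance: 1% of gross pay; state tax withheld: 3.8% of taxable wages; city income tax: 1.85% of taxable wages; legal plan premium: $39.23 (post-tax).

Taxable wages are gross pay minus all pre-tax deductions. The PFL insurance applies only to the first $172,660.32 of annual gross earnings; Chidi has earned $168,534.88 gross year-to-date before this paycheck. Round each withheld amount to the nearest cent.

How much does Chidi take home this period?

403(b) contribution: $4,857.70 × 0.058 = $281.75
Taxable wages = $4,857.70 − $281.75 = $4,575.95
Federal withholding: $4,575.95 × 0.148 = $677.24
State tax withheld: $4,575.95 × 0.038 = $173.89
City income tax: $4,575.95 × 0.0185 = $84.66
PFL insurance: only $172,660.32 − $168,534.88 = $4,125.44 of this check is subject → $4,125.44 × 0.01 = $41.25
State disability insurance: $4,857.70 × 0.017 = $82.58
Legal plan premium: $39.23
Total deductions = $281.75 + $677.24 + $173.89 + $84.66 + $41.25 + $82.58 + $39.23 = $1,380.60
Net pay = $4,857.70 − $1,380.60 = $3,477.10

$3,477.10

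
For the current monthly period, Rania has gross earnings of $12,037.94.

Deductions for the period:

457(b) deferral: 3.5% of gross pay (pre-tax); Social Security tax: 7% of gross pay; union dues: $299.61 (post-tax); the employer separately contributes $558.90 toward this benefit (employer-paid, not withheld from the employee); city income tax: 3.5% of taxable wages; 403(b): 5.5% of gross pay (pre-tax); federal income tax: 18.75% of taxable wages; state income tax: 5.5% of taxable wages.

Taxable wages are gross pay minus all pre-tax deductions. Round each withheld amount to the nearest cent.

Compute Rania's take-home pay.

457(b) deferral: $12,037.94 × 0.035 = $421.33
403(b): $12,037.94 × 0.055 = $662.09
Pre-tax total = $421.33 + $662.09 = $1,083.42
Taxable wages = $12,037.94 − $1,083.42 = $10,954.52
Federal income tax: $10,954.52 × 0.1875 = $2,053.97
City income tax: $10,954.52 × 0.035 = $383.41
State income tax: $10,954.52 × 0.055 = $602.50
Social Security tax: $12,037.94 × 0.07 = $842.66
Union dues: $299.61
(Employer's $558.90 toward union dues is not withheld from the employee.)
Total deductions = $421.33 + $662.09 + $2,053.97 + $383.41 + $602.50 + $842.66 + $299.61 = $5,265.57
Net pay = $12,037.94 − $5,265.57 = $6,772.37

$6,772.37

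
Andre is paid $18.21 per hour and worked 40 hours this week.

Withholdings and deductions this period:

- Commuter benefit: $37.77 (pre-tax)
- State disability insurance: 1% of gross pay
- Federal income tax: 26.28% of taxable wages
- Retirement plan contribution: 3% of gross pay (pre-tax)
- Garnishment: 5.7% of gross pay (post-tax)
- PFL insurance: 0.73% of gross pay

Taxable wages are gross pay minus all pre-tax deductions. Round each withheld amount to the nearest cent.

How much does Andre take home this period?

$438.90

Gross pay: 40 × $18.21 = $728.40
Commuter benefit: $37.77
Retirement plan contribution: $728.40 × 0.03 = $21.85
Pre-tax total = $37.77 + $21.85 = $59.62
Taxable wages = $728.40 − $59.62 = $668.78
Federal income tax: $668.78 × 0.2628 = $175.76
PFL insurance: $728.40 × 0.0073 = $5.32
State disability insurance: $728.40 × 0.01 = $7.28
Garnishment: $728.40 × 0.057 = $41.52
Total deductions = $37.77 + $21.85 + $175.76 + $5.32 + $7.28 + $41.52 = $289.50
Net pay = $728.40 − $289.50 = $438.90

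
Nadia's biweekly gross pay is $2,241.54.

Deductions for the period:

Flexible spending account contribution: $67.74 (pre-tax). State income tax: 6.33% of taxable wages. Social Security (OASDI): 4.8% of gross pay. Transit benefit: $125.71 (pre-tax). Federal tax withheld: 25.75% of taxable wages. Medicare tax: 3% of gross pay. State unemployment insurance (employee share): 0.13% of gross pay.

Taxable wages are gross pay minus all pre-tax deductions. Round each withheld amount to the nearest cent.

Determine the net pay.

Flexible spending account contribution: $67.74
Transit benefit: $125.71
Pre-tax total = $67.74 + $125.71 = $193.45
Taxable wages = $2,241.54 − $193.45 = $2,048.09
Federal tax withheld: $2,048.09 × 0.2575 = $527.38
State income tax: $2,048.09 × 0.0633 = $129.64
Social Security (OASDI): $2,241.54 × 0.048 = $107.59
State unemployment insurance (employee share): $2,241.54 × 0.0013 = $2.91
Medicare tax: $2,241.54 × 0.03 = $67.25
Total deductions = $67.74 + $125.71 + $527.38 + $129.64 + $107.59 + $2.91 + $67.25 = $1,028.22
Net pay = $2,241.54 − $1,028.22 = $1,213.32

$1,213.32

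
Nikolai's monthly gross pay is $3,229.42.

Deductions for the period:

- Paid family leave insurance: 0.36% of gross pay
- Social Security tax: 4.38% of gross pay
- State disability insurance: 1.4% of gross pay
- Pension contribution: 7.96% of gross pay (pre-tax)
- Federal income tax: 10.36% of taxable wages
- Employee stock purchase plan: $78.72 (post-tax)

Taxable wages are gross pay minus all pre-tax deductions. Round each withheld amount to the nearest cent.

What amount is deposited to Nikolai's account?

$2,387.41

Pension contribution: $3,229.42 × 0.0796 = $257.06
Taxable wages = $3,229.42 − $257.06 = $2,972.36
Federal income tax: $2,972.36 × 0.1036 = $307.94
Social Security tax: $3,229.42 × 0.0438 = $141.45
State disability insurance: $3,229.42 × 0.014 = $45.21
Paid family leave insurance: $3,229.42 × 0.0036 = $11.63
Employee stock purchase plan: $78.72
Total deductions = $257.06 + $307.94 + $141.45 + $45.21 + $11.63 + $78.72 = $842.01
Net pay = $3,229.42 − $842.01 = $2,387.41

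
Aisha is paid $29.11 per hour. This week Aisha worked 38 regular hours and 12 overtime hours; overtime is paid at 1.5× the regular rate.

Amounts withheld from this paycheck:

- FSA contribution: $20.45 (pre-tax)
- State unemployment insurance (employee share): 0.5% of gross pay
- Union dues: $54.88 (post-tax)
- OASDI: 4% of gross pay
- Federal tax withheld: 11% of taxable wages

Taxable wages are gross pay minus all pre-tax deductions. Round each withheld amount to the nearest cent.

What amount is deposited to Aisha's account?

$1,304.40

Regular pay: 38 × $29.11 = $1,106.18
Overtime pay: 12 × $29.11 × 1.5 = $523.98
Gross pay = $1,106.18 + $523.98 = $1,630.16
FSA contribution: $20.45
Taxable wages = $1,630.16 − $20.45 = $1,609.71
Federal tax withheld: $1,609.71 × 0.11 = $177.07
OASDI: $1,630.16 × 0.04 = $65.21
State unemployment insurance (employee share): $1,630.16 × 0.005 = $8.15
Union dues: $54.88
Total deductions = $20.45 + $177.07 + $65.21 + $8.15 + $54.88 = $325.76
Net pay = $1,630.16 − $325.76 = $1,304.40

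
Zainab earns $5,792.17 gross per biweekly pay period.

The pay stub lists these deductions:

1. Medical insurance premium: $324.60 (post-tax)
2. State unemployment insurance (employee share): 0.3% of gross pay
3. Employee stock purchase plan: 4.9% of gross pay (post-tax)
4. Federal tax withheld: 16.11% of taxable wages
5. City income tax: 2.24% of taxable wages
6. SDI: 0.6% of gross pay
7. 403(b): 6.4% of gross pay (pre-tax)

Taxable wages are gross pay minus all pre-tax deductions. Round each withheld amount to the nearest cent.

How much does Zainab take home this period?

$3,766.08

403(b): $5,792.17 × 0.064 = $370.70
Taxable wages = $5,792.17 − $370.70 = $5,421.47
City income tax: $5,421.47 × 0.0224 = $121.44
Federal tax withheld: $5,421.47 × 0.1611 = $873.40
State unemployment insurance (employee share): $5,792.17 × 0.003 = $17.38
SDI: $5,792.17 × 0.006 = $34.75
Medical insurance premium: $324.60
Employee stock purchase plan: $5,792.17 × 0.049 = $283.82
Total deductions = $370.70 + $121.44 + $873.40 + $17.38 + $34.75 + $324.60 + $283.82 = $2,026.09
Net pay = $5,792.17 − $2,026.09 = $3,766.08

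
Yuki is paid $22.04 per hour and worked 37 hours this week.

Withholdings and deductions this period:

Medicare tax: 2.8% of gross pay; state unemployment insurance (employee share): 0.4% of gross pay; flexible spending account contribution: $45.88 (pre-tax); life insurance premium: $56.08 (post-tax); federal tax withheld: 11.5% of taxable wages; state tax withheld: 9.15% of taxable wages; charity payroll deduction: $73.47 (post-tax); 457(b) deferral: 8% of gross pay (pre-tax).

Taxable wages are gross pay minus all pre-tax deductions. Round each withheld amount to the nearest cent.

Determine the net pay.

$403.27

Gross pay: 37 × $22.04 = $815.48
457(b) deferral: $815.48 × 0.08 = $65.24
Flexible spending account contribution: $45.88
Pre-tax total = $65.24 + $45.88 = $111.12
Taxable wages = $815.48 − $111.12 = $704.36
State tax withheld: $704.36 × 0.0915 = $64.45
Federal tax withheld: $704.36 × 0.115 = $81.00
State unemployment insurance (employee share): $815.48 × 0.004 = $3.26
Medicare tax: $815.48 × 0.028 = $22.83
Charity payroll deduction: $73.47
Life insurance premium: $56.08
Total deductions = $65.24 + $45.88 + $64.45 + $81.00 + $3.26 + $22.83 + $73.47 + $56.08 = $412.21
Net pay = $815.48 − $412.21 = $403.27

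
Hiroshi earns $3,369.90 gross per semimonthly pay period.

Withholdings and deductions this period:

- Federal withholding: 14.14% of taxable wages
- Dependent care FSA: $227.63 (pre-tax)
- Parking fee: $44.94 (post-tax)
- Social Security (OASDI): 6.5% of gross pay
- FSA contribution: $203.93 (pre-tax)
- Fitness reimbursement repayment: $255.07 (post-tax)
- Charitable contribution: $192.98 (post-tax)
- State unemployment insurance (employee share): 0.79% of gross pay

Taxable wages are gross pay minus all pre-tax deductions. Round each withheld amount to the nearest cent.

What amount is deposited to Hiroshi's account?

$1,784.21

FSA contribution: $203.93
Dependent care FSA: $227.63
Pre-tax total = $203.93 + $227.63 = $431.56
Taxable wages = $3,369.90 − $431.56 = $2,938.34
Federal withholding: $2,938.34 × 0.1414 = $415.48
Social Security (OASDI): $3,369.90 × 0.065 = $219.04
State unemployment insurance (employee share): $3,369.90 × 0.0079 = $26.62
Fitness reimbursement repayment: $255.07
Parking fee: $44.94
Charitable contribution: $192.98
Total deductions = $203.93 + $227.63 + $415.48 + $219.04 + $26.62 + $255.07 + $44.94 + $192.98 = $1,585.69
Net pay = $3,369.90 − $1,585.69 = $1,784.21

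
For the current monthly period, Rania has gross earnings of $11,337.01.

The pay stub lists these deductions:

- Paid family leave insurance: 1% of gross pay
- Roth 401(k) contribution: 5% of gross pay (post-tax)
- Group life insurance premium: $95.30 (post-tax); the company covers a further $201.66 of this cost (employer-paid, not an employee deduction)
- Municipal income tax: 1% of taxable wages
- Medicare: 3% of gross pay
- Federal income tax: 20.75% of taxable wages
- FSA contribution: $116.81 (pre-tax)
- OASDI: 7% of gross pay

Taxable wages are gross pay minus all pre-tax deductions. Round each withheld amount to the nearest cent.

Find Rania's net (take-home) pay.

FSA contribution: $116.81
Taxable wages = $11,337.01 − $116.81 = $11,220.20
Municipal income tax: $11,220.20 × 0.01 = $112.20
Federal income tax: $11,220.20 × 0.2075 = $2,328.19
OASDI: $11,337.01 × 0.07 = $793.59
Medicare: $11,337.01 × 0.03 = $340.11
Paid family leave insurance: $11,337.01 × 0.01 = $113.37
Group life insurance premium: $95.30
Roth 401(k) contribution: $11,337.01 × 0.05 = $566.85
(Employer's $201.66 toward group life insurance premium is not withheld from the employee.)
Total deductions = $116.81 + $112.20 + $2,328.19 + $793.59 + $340.11 + $113.37 + $95.30 + $566.85 = $4,466.42
Net pay = $11,337.01 − $4,466.42 = $6,870.59

$6,870.59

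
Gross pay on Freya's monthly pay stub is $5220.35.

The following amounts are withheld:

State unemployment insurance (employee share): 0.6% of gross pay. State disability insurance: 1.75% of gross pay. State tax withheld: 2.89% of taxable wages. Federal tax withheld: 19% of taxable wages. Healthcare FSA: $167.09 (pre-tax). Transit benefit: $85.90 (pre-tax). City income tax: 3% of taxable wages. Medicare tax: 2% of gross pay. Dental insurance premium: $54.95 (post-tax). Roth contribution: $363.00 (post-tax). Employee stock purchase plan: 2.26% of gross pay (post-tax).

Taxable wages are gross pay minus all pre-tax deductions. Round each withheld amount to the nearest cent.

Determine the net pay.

$2967.96

Healthcare FSA: $167.09
Transit benefit: $85.90
Pre-tax total = $167.09 + $85.90 = $252.99
Taxable wages = $5220.35 − $252.99 = $4967.36
State tax withheld: $4967.36 × 0.0289 = $143.56
City income tax: $4967.36 × 0.03 = $149.02
Federal tax withheld: $4967.36 × 0.19 = $943.80
Medicare tax: $5220.35 × 0.02 = $104.41
State unemployment insurance (employee share): $5220.35 × 0.006 = $31.32
State disability insurance: $5220.35 × 0.0175 = $91.36
Dental insurance premium: $54.95
Employee stock purchase plan: $5220.35 × 0.0226 = $117.98
Roth contribution: $363.00
Total deductions = $167.09 + $85.90 + $143.56 + $149.02 + $943.80 + $104.41 + $31.32 + $91.36 + $54.95 + $117.98 + $363.00 = $2252.39
Net pay = $5220.35 − $2252.39 = $2967.96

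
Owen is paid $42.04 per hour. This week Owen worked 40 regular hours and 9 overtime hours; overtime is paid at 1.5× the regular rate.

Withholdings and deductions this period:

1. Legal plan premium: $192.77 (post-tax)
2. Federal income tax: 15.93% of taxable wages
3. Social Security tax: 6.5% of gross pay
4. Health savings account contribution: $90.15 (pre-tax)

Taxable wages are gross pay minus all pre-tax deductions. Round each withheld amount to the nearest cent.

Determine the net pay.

$1,476.10

Regular pay: 40 × $42.04 = $1,681.60
Overtime pay: 9 × $42.04 × 1.5 = $567.54
Gross pay = $1,681.60 + $567.54 = $2,249.14
Health savings account contribution: $90.15
Taxable wages = $2,249.14 − $90.15 = $2,158.99
Federal income tax: $2,158.99 × 0.1593 = $343.93
Social Security tax: $2,249.14 × 0.065 = $146.19
Legal plan premium: $192.77
Total deductions = $90.15 + $343.93 + $146.19 + $192.77 = $773.04
Net pay = $2,249.14 − $773.04 = $1,476.10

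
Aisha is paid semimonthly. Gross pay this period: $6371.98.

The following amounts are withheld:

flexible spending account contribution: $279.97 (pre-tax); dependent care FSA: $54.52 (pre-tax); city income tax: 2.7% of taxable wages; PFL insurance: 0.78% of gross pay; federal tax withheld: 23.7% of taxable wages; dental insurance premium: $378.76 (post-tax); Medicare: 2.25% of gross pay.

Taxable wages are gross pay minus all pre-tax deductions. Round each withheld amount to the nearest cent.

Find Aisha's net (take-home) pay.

$3871.76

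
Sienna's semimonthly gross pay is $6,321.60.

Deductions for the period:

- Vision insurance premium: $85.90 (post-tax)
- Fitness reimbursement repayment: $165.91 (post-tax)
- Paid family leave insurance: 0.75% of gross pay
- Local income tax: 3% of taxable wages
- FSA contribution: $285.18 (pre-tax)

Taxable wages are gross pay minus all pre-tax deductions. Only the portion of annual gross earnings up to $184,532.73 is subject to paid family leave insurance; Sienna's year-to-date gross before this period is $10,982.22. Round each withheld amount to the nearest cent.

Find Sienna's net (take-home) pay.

FSA contribution: $285.18
Taxable wages = $6,321.60 − $285.18 = $6,036.42
Local income tax: $6,036.42 × 0.03 = $181.09
Paid family leave insurance: cap not yet reached, full $6,321.60 is subject → $6,321.60 × 0.0075 = $47.41
Vision insurance premium: $85.90
Fitness reimbursement repayment: $165.91
Total deductions = $285.18 + $181.09 + $47.41 + $85.90 + $165.91 = $765.49
Net pay = $6,321.60 − $765.49 = $5,556.11

$5,556.11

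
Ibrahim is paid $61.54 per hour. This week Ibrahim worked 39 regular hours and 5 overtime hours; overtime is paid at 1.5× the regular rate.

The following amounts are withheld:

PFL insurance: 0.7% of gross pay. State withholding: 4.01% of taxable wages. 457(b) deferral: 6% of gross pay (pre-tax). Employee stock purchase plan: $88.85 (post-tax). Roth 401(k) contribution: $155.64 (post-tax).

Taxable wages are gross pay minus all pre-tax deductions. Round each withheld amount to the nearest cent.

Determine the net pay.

$2,317.52

Regular pay: 39 × $61.54 = $2,400.06
Overtime pay: 5 × $61.54 × 1.5 = $461.55
Gross pay = $2,400.06 + $461.55 = $2,861.61
457(b) deferral: $2,861.61 × 0.06 = $171.70
Taxable wages = $2,861.61 − $171.70 = $2,689.91
State withholding: $2,689.91 × 0.0401 = $107.87
PFL insurance: $2,861.61 × 0.007 = $20.03
Roth 401(k) contribution: $155.64
Employee stock purchase plan: $88.85
Total deductions = $171.70 + $107.87 + $20.03 + $155.64 + $88.85 = $544.09
Net pay = $2,861.61 − $544.09 = $2,317.52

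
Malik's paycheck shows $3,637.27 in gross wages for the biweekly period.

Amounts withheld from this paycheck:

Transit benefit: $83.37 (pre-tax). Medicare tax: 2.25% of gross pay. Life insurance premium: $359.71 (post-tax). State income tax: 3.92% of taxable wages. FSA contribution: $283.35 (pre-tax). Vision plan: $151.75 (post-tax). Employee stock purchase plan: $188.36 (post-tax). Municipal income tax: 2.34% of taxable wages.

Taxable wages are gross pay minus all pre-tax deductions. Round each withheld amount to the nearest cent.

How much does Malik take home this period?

$2,284.15

Transit benefit: $83.37
FSA contribution: $283.35
Pre-tax total = $83.37 + $283.35 = $366.72
Taxable wages = $3,637.27 − $366.72 = $3,270.55
Municipal income tax: $3,270.55 × 0.0234 = $76.53
State income tax: $3,270.55 × 0.0392 = $128.21
Medicare tax: $3,637.27 × 0.0225 = $81.84
Employee stock purchase plan: $188.36
Vision plan: $151.75
Life insurance premium: $359.71
Total deductions = $83.37 + $283.35 + $76.53 + $128.21 + $81.84 + $188.36 + $151.75 + $359.71 = $1,353.12
Net pay = $3,637.27 − $1,353.12 = $2,284.15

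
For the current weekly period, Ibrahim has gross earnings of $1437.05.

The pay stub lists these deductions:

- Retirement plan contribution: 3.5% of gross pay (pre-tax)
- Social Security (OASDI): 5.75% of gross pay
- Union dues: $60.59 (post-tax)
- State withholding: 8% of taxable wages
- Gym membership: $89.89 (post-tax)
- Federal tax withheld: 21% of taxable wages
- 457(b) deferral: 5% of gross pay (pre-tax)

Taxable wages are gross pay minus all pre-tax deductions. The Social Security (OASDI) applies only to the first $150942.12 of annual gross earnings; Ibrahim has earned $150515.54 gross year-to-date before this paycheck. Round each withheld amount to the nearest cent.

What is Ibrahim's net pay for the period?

$758.57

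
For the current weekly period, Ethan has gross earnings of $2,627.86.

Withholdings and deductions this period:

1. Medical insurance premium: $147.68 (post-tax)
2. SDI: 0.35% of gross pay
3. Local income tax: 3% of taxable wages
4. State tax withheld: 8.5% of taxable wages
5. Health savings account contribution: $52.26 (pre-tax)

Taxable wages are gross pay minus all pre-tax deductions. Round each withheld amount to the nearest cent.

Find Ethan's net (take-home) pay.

Health savings account contribution: $52.26
Taxable wages = $2,627.86 − $52.26 = $2,575.60
Local income tax: $2,575.60 × 0.03 = $77.27
State tax withheld: $2,575.60 × 0.085 = $218.93
SDI: $2,627.86 × 0.0035 = $9.20
Medical insurance premium: $147.68
Total deductions = $52.26 + $77.27 + $218.93 + $9.20 + $147.68 = $505.34
Net pay = $2,627.86 − $505.34 = $2,122.52

$2,122.52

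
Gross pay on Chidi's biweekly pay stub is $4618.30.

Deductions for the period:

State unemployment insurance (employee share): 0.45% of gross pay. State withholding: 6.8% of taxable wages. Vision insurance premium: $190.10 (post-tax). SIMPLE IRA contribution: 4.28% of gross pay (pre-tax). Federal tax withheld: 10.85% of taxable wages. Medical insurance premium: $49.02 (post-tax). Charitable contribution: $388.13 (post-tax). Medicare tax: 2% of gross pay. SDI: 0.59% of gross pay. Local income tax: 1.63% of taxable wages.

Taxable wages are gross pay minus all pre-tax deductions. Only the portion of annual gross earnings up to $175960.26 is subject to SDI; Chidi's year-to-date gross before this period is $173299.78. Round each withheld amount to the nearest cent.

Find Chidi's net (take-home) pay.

$2812.24

SIMPLE IRA contribution: $4618.30 × 0.0428 = $197.66
Taxable wages = $4618.30 − $197.66 = $4420.64
Local income tax: $4420.64 × 0.0163 = $72.06
Federal tax withheld: $4420.64 × 0.1085 = $479.64
State withholding: $4420.64 × 0.068 = $300.60
Medicare tax: $4618.30 × 0.02 = $92.37
State unemployment insurance (employee share): $4618.30 × 0.0045 = $20.78
SDI: only $175960.26 − $173299.78 = $2660.48 of this check is subject → $2660.48 × 0.0059 = $15.70
Charitable contribution: $388.13
Medical insurance premium: $49.02
Vision insurance premium: $190.10
Total deductions = $197.66 + $72.06 + $479.64 + $300.60 + $92.37 + $20.78 + $15.70 + $388.13 + $49.02 + $190.10 = $1806.06
Net pay = $4618.30 − $1806.06 = $2812.24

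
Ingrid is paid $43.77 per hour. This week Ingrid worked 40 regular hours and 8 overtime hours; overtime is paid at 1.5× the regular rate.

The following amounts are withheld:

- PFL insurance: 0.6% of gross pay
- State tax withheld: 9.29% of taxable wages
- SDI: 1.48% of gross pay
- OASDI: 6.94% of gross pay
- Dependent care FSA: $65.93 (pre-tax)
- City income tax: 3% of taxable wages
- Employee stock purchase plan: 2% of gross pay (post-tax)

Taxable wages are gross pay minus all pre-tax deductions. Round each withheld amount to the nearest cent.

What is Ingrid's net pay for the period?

$1,687.66

Regular pay: 40 × $43.77 = $1,750.80
Overtime pay: 8 × $43.77 × 1.5 = $525.24
Gross pay = $1,750.80 + $525.24 = $2,276.04
Dependent care FSA: $65.93
Taxable wages = $2,276.04 − $65.93 = $2,210.11
City income tax: $2,210.11 × 0.03 = $66.30
State tax withheld: $2,210.11 × 0.0929 = $205.32
PFL insurance: $2,276.04 × 0.006 = $13.66
OASDI: $2,276.04 × 0.0694 = $157.96
SDI: $2,276.04 × 0.0148 = $33.69
Employee stock purchase plan: $2,276.04 × 0.02 = $45.52
Total deductions = $65.93 + $66.30 + $205.32 + $13.66 + $157.96 + $33.69 + $45.52 = $588.38
Net pay = $2,276.04 − $588.38 = $1,687.66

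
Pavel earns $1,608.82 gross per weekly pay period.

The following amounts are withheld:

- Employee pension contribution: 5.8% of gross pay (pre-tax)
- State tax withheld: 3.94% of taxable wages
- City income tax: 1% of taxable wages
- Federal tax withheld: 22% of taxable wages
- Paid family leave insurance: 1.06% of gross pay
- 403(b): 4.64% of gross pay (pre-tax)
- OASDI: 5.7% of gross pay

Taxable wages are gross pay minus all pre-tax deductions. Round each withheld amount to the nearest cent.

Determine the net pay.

$943.94

Employee pension contribution: $1,608.82 × 0.058 = $93.31
403(b): $1,608.82 × 0.0464 = $74.65
Pre-tax total = $93.31 + $74.65 = $167.96
Taxable wages = $1,608.82 − $167.96 = $1,440.86
Federal tax withheld: $1,440.86 × 0.22 = $316.99
City income tax: $1,440.86 × 0.01 = $14.41
State tax withheld: $1,440.86 × 0.0394 = $56.77
OASDI: $1,608.82 × 0.057 = $91.70
Paid family leave insurance: $1,608.82 × 0.0106 = $17.05
Total deductions = $93.31 + $74.65 + $316.99 + $14.41 + $56.77 + $91.70 + $17.05 = $664.88
Net pay = $1,608.82 − $664.88 = $943.94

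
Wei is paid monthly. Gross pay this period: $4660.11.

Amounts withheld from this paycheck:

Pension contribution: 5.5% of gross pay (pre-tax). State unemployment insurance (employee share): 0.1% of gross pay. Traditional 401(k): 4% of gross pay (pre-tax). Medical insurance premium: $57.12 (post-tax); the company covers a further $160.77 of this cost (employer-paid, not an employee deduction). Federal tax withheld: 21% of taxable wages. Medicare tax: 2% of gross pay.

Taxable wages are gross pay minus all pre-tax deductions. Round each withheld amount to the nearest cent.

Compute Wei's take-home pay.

$3176.77

Pension contribution: $4660.11 × 0.055 = $256.31
Traditional 401(k): $4660.11 × 0.04 = $186.40
Pre-tax total = $256.31 + $186.40 = $442.71
Taxable wages = $4660.11 − $442.71 = $4217.40
Federal tax withheld: $4217.40 × 0.21 = $885.65
State unemployment insurance (employee share): $4660.11 × 0.001 = $4.66
Medicare tax: $4660.11 × 0.02 = $93.20
Medical insurance premium: $57.12
(Employer's $160.77 toward medical insurance premium is not withheld from the employee.)
Total deductions = $256.31 + $186.40 + $885.65 + $4.66 + $93.20 + $57.12 = $1483.34
Net pay = $4660.11 − $1483.34 = $3176.77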